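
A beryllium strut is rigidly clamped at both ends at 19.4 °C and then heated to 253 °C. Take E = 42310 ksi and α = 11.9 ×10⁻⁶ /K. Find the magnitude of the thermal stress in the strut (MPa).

E = 42310 ksi = 291.7 GPa.
ΔT = 233.6 K. Constrained thermal stress σ = E·α·ΔT = 291.7×10³ MPa × 11.9×10⁻⁶ × 233.6 = 811 MPa (compressive).

811 MPa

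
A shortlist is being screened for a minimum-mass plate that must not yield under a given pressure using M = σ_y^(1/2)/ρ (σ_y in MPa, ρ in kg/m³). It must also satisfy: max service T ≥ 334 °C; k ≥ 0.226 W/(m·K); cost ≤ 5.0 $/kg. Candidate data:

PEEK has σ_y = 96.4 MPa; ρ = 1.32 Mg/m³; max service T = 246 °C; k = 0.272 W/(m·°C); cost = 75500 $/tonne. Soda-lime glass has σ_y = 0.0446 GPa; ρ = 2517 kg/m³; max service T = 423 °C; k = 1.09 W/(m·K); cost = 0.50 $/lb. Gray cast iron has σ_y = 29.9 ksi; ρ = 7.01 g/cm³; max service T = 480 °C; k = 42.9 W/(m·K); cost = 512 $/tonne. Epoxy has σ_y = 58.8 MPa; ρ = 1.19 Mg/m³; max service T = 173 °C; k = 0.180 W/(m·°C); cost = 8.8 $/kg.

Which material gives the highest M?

soda-lime glass

Screen on constraints: max service T ≥ 334 °C; k ≥ 0.226 W/(m·K); cost ≤ 5.0 $/kg. Survivors: soda-lime glass, gray cast iron.
Putting every candidate on a common basis:
  soda-lime glass: σ_y = 44.60 MPa, ρ = 2517 kg/m³
  gray cast iron: σ_y = 206.2 MPa, ρ = 7010 kg/m³
  soda-lime glass: M = 2.65×10⁻³
  gray cast iron: M = 2.05×10⁻³
Soda-lime glass ranks first.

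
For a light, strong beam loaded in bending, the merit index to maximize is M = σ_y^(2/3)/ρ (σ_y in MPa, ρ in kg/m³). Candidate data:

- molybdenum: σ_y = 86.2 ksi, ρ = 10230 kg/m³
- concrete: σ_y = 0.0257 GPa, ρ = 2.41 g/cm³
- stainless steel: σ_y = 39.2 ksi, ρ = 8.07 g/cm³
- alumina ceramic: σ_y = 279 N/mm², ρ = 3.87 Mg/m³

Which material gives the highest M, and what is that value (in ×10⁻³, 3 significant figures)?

Normalizing units and computing the index:
  molybdenum: σ_y = 594.3 MPa, ρ = 10230 kg/m³
  concrete: σ_y = 25.70 MPa, ρ = 2410 kg/m³
  stainless steel: σ_y = 270.3 MPa, ρ = 8070 kg/m³
  alumina ceramic: σ_y = 279.0 MPa, ρ = 3870 kg/m³
  alumina ceramic: M = 11.0×10⁻³
  molybdenum: M = 6.91×10⁻³
  stainless steel: M = 5.18×10⁻³
  concrete: M = 3.61×10⁻³
Alumina ceramic ranks first.

alumina ceramic, M = 11.0×10⁻³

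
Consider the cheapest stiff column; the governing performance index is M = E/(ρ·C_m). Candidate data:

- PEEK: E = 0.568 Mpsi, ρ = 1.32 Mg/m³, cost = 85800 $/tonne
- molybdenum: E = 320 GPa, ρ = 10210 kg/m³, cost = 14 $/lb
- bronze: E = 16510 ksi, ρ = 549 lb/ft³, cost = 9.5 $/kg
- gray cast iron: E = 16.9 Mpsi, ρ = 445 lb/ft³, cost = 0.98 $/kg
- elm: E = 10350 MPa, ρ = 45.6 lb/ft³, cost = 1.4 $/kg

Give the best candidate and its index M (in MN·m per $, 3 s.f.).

gray cast iron, M = 16.7 MN·m per $

Convert each candidate to consistent units, then evaluate M:
  PEEK: E = 3.916 GPa, ρ = 1320 kg/m³, cost = 85.80 $/kg
  molybdenum: E = 320.0 GPa, ρ = 10210 kg/m³, cost = 30.86 $/kg
  bronze: E = 113.8 GPa, ρ = 8794 kg/m³, cost = 9.500 $/kg
  gray cast iron: E = 116.5 GPa, ρ = 7128 kg/m³, cost = 0.9800 $/kg
  elm: E = 10.35 GPa, ρ = 730.4 kg/m³, cost = 1.400 $/kg
  gray cast iron: M = 16.7 MN·m per $
  elm: M = 10.1 MN·m per $
  bronze: M = 1.36 MN·m per $
  molybdenum: M = 1.02 MN·m per $
  PEEK: M = 0.0346 MN·m per $
Gray cast iron ranks first.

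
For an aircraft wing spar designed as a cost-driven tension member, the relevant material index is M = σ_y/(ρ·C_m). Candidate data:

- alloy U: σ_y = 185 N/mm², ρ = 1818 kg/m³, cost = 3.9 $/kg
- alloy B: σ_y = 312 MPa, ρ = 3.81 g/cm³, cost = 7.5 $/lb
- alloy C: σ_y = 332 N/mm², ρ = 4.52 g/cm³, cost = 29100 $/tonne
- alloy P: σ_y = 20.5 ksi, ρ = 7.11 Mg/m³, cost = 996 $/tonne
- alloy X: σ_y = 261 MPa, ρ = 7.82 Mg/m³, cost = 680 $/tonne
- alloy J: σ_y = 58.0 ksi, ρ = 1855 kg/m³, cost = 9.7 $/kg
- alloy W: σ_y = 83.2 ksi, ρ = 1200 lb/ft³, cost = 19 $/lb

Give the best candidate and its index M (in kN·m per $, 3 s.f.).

alloy X, M = 49.1 kN·m per $

After converting to SI:
  alloy U: σ_y = 185.0 MPa, ρ = 1818 kg/m³, cost = 3.900 $/kg
  alloy B: σ_y = 312.0 MPa, ρ = 3810 kg/m³, cost = 16.53 $/kg
  alloy C: σ_y = 332.0 MPa, ρ = 4520 kg/m³, cost = 29.10 $/kg
  alloy P: σ_y = 141.3 MPa, ρ = 7110 kg/m³, cost = 0.9960 $/kg
  alloy X: σ_y = 261.0 MPa, ρ = 7820 kg/m³, cost = 0.6800 $/kg
  alloy J: σ_y = 399.9 MPa, ρ = 1855 kg/m³, cost = 9.700 $/kg
  alloy W: σ_y = 573.6 MPa, ρ = 19220 kg/m³, cost = 41.89 $/kg
  alloy X: M = 49.1 kN·m per $
  alloy U: M = 26.1 kN·m per $
  alloy J: M = 22.2 kN·m per $
  alloy P: M = 20.0 kN·m per $
  alloy B: M = 4.95 kN·m per $
  alloy C: M = 2.52 kN·m per $
  alloy W: M = 0.712 kN·m per $
The maximum is for alloy X.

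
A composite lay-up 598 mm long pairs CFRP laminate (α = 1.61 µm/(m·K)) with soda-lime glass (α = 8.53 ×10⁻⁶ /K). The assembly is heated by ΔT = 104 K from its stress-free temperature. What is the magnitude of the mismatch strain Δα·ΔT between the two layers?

Δα = |1.61 − 8.53|×10⁻⁶/K = 6.92×10⁻⁶/K.
Mismatch strain = Δα·ΔT = 6.92×10⁻⁶ × 104.0 = 7.20×10⁻⁴.

7.20×10⁻⁴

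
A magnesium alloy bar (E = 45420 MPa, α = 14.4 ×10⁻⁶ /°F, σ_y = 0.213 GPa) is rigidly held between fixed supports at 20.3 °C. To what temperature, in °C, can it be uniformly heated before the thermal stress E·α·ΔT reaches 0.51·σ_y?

113 °C

E = 45420 MPa = 45.42 GPa.
α = 14.4×10⁻⁶/°F × 9/5 = 25.9×10⁻⁶/K.
σ_y = 0.213 GPa = 213.0 MPa.
E·α·ΔT = 108.6 MPa ⇒ ΔT = 108.6 / (45.42×10³ × 25.9×10⁻⁶) = 92.27 K.
T = 20.3 + 92.27 = 112.6 °C.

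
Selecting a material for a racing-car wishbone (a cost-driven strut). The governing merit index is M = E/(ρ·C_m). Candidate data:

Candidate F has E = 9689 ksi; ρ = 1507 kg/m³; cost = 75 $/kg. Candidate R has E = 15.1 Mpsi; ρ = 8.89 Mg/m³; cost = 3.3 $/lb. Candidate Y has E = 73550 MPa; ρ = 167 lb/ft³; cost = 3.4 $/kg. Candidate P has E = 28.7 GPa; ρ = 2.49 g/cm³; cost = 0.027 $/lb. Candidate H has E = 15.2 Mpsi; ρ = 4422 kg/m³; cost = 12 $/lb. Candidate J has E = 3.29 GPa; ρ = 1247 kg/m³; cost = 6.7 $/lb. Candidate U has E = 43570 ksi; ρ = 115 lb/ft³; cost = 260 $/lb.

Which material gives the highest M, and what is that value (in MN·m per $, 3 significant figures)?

candidate P, M = 194 MN·m per $

Normalizing units and computing the index:
  candidate F: E = 66.80 GPa, ρ = 1507 kg/m³, cost = 75.00 $/kg
  candidate R: E = 104.1 GPa, ρ = 8890 kg/m³, cost = 7.275 $/kg
  candidate Y: E = 73.55 GPa, ρ = 2675 kg/m³, cost = 3.400 $/kg
  candidate P: E = 28.70 GPa, ρ = 2490 kg/m³, cost = 0.05952 $/kg
  candidate H: E = 104.8 GPa, ρ = 4422 kg/m³, cost = 26.46 $/kg
  candidate J: E = 3.290 GPa, ρ = 1247 kg/m³, cost = 14.77 $/kg
  candidate U: E = 300.4 GPa, ρ = 1842 kg/m³, cost = 573.2 $/kg
  candidate P: M = 194 MN·m per $
  candidate Y: M = 8.09 MN·m per $
  candidate R: M = 1.61 MN·m per $
  candidate H: M = 0.896 MN·m per $
  candidate F: M = 0.591 MN·m per $
  candidate U: M = 0.285 MN·m per $
  candidate J: M = 0.179 MN·m per $
Candidate P has the largest M.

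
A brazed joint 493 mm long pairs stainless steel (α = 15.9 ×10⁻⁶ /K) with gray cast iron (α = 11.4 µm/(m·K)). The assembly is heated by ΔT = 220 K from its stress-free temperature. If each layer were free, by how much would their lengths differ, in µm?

Δα = |15.9 − 11.4|×10⁻⁶/K = 4.50×10⁻⁶/K.
ΔL_mismatch = Δα·L·ΔT = 4.50×10⁻⁶ × 493.0 mm × 220.0 K = 488 µm.

488 µm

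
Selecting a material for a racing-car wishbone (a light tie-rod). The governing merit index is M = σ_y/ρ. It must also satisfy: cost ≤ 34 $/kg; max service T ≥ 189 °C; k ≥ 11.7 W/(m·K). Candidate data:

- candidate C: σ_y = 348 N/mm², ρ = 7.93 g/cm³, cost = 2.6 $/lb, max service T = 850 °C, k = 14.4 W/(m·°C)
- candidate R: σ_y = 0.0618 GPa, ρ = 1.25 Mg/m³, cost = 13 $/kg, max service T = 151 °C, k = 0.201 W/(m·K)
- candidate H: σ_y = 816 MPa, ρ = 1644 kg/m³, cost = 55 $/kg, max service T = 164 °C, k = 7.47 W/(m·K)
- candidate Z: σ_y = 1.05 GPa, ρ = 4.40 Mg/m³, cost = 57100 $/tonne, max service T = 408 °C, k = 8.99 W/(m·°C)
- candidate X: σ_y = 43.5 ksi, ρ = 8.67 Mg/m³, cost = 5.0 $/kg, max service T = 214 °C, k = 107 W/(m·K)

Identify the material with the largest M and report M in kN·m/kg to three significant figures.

Screen on constraints: cost ≤ 34 $/kg; max service T ≥ 189 °C; k ≥ 11.7 W/(m·K). Survivors: candidate C, candidate X.
Putting every candidate on a common basis:
  candidate C: σ_y = 348.0 MPa, ρ = 7930 kg/m³
  candidate X: σ_y = 299.9 MPa, ρ = 8670 kg/m³
  candidate C: M = 43.9 kN·m/kg
  candidate X: M = 34.6 kN·m/kg
Highest index: candidate C.

candidate C, M = 43.9 kN·m/kg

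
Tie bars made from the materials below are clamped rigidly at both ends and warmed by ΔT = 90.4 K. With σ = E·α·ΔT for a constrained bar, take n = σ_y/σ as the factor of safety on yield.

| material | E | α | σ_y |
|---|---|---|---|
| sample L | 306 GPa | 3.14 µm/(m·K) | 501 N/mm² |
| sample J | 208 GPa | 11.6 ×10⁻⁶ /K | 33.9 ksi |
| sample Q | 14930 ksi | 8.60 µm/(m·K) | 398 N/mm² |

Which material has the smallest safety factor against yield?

Converting E to GPa, α to ×10⁻⁶/K, σ_y to MPa, then σ and n for each:
  sample L: E = 306.0, α = 3.14, σ_y = 501.0 → σ = 86.9 MPa, n = 5.77
  sample J: E = 208.0, α = 11.6, σ_y = 233.7 → σ = 218 MPa, n = 1.07
  sample Q: E = 102.9, α = 8.60, σ_y = 398.0 → σ = 80.0 MPa, n = 4.97
Sample J has the lowest safety factor, n = 1.07.

sample J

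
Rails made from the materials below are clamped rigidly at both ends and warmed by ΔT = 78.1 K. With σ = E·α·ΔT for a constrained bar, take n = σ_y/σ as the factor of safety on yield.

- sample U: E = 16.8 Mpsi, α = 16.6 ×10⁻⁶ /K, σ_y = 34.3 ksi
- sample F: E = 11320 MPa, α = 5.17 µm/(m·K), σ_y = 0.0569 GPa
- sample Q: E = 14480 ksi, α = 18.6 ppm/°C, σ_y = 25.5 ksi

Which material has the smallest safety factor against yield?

Converting E to GPa, α to ×10⁻⁶/K, σ_y to MPa, then σ and n for each:
  sample U: E = 115.8, α = 16.6, σ_y = 236.5 → σ = 150 MPa, n = 1.57
  sample F: E = 11.32, α = 5.17, σ_y = 56.90 → σ = 4.57 MPa, n = 12.4
  sample Q: E = 99.84, α = 18.6, σ_y = 175.8 → σ = 145 MPa, n = 1.21
The minimum is sample Q at n = 1.21.

sample Q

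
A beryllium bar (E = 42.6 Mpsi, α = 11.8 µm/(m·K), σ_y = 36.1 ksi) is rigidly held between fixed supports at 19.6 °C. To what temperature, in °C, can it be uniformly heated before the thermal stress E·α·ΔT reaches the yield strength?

E = 42.6 Mpsi = 293.7 GPa.
σ_y = 36.1 ksi = 248.9 MPa.
E·α·ΔT = 248.9 MPa ⇒ ΔT = 248.9 / (293.7×10³ × 11.8×10⁻⁶) = 71.82 K.
T = 19.6 + 71.82 = 91.42 °C.

91.4 °C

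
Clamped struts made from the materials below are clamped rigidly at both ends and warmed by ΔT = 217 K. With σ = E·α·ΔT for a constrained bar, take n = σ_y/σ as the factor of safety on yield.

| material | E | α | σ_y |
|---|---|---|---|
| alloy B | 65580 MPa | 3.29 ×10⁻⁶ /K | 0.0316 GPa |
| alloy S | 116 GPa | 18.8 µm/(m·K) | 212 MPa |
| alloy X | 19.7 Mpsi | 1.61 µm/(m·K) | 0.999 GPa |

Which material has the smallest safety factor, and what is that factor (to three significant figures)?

alloy S, n = 0.448

With everything in SI (GPa, ×10⁻⁶/K, MPa):
  alloy B: E = 65.58, α = 3.29, σ_y = 31.60 → σ = 46.8 MPa, n = 0.675
  alloy S: E = 116.0, α = 18.8, σ_y = 212.0 → σ = 473 MPa, n = 0.448
  alloy X: E = 135.8, α = 1.61, σ_y = 999.0 → σ = 47.5 MPa, n = 21.1
Smallest n: alloy S with n = 0.448.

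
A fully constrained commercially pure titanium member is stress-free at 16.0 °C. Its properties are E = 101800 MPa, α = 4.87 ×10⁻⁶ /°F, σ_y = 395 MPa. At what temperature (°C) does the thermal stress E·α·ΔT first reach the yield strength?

E = 101800 MPa = 101.8 GPa.
α = 4.87×10⁻⁶/°F × 9/5 = 8.77×10⁻⁶/K.
E·α·ΔT = 395.0 MPa ⇒ ΔT = 395.0 / (101.8×10³ × 8.77×10⁻⁶) = 442.6 K.
T = 16.0 + 442.6 = 458.6 °C.

459 °C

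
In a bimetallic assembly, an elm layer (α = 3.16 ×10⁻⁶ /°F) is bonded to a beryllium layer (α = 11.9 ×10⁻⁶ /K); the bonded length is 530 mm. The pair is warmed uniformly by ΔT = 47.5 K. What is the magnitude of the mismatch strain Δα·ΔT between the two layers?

2.95×10⁻⁴

elm: α = 3.16×10⁻⁶/°F × 9/5 = 5.69×10⁻⁶/K.
Δα = |5.69 − 11.9|×10⁻⁶/K = 6.21×10⁻⁶/K.
Mismatch strain = Δα·ΔT = 6.21×10⁻⁶ × 47.5 = 2.95×10⁻⁴.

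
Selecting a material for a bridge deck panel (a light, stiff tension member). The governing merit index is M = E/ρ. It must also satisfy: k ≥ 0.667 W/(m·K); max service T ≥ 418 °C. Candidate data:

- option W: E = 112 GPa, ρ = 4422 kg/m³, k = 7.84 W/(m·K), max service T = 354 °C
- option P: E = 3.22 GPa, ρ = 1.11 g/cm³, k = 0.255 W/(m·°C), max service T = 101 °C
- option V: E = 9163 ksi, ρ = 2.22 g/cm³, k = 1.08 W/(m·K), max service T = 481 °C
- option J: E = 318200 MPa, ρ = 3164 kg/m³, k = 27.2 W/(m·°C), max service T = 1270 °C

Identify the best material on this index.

Screen on constraints: k ≥ 0.667 W/(m·K); max service T ≥ 418 °C. Survivors: option V, option J.
After converting to SI:
  option V: E = 63.18 GPa, ρ = 2220 kg/m³
  option J: E = 318.2 GPa, ρ = 3164 kg/m³
  option J: M = 101 MN·m/kg
  option V: M = 28.5 MN·m/kg
The maximum is for option J.

option J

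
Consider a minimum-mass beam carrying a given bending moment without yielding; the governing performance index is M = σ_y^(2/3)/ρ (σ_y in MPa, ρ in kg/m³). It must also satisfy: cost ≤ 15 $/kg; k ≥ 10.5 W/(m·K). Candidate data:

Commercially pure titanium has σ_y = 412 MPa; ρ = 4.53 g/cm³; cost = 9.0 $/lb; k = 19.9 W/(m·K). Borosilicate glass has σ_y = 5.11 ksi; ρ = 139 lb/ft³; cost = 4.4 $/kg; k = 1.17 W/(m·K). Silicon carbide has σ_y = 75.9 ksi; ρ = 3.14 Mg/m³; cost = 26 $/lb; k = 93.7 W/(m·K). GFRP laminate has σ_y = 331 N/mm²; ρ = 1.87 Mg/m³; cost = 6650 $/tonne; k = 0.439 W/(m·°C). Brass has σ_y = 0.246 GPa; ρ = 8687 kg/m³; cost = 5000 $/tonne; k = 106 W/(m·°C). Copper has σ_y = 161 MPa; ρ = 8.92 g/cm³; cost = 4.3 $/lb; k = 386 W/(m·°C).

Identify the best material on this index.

brass

Screen on constraints: cost ≤ 15 $/kg; k ≥ 10.5 W/(m·K). Survivors: brass, copper.
After converting to SI:
  brass: σ_y = 246.0 MPa, ρ = 8687 kg/m³
  copper: σ_y = 161.0 MPa, ρ = 8920 kg/m³
  brass: M = 4.52×10⁻³
  copper: M = 3.32×10⁻³
Brass has the largest M.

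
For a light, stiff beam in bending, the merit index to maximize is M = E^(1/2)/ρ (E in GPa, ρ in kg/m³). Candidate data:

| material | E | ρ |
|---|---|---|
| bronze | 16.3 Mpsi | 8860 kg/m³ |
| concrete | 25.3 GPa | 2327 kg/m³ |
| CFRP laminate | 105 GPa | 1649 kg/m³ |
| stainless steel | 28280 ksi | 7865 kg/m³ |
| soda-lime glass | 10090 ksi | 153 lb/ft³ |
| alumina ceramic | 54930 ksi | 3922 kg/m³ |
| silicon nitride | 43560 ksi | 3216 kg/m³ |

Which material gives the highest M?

Putting every candidate on a common basis:
  bronze: E = 112.4 GPa, ρ = 8860 kg/m³
  concrete: E = 25.30 GPa, ρ = 2327 kg/m³
  CFRP laminate: E = 105.0 GPa, ρ = 1649 kg/m³
  stainless steel: E = 195.0 GPa, ρ = 7865 kg/m³
  soda-lime glass: E = 69.57 GPa, ρ = 2451 kg/m³
  alumina ceramic: E = 378.7 GPa, ρ = 3922 kg/m³
  silicon nitride: E = 300.3 GPa, ρ = 3216 kg/m³
  CFRP laminate: M = 6.21×10⁻³
  silicon nitride: M = 5.39×10⁻³
  alumina ceramic: M = 4.96×10⁻³
  soda-lime glass: M = 3.40×10⁻³
  concrete: M = 2.16×10⁻³
  stainless steel: M = 1.78×10⁻³
  bronze: M = 1.20×10⁻³
The maximum is for CFRP laminate.

CFRP laminate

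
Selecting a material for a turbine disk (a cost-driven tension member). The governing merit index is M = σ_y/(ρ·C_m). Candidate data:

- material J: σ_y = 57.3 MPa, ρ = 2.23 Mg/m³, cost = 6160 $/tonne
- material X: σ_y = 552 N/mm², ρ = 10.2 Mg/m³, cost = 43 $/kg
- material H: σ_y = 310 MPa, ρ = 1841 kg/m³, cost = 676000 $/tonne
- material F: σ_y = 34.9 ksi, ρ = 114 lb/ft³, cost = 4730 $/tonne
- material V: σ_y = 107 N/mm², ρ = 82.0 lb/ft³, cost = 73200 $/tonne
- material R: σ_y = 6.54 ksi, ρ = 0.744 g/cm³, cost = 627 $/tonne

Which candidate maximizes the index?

Convert each candidate to consistent units, then evaluate M:
  material J: σ_y = 57.30 MPa, ρ = 2230 kg/m³, cost = 6.160 $/kg
  material X: σ_y = 552.0 MPa, ρ = 10200 kg/m³, cost = 43.00 $/kg
  material H: σ_y = 310.0 MPa, ρ = 1841 kg/m³, cost = 676.0 $/kg
  material F: σ_y = 240.6 MPa, ρ = 1826 kg/m³, cost = 4.730 $/kg
  material V: σ_y = 107.0 MPa, ρ = 1314 kg/m³, cost = 73.20 $/kg
  material R: σ_y = 45.09 MPa, ρ = 744.0 kg/m³, cost = 0.6270 $/kg
  material R: M = 96.7 kN·m per $
  material F: M = 27.9 kN·m per $
  material J: M = 4.17 kN·m per $
  material X: M = 1.26 kN·m per $
  material V: M = 1.11 kN·m per $
  material H: M = 0.249 kN·m per $
The maximum is for material R.

material R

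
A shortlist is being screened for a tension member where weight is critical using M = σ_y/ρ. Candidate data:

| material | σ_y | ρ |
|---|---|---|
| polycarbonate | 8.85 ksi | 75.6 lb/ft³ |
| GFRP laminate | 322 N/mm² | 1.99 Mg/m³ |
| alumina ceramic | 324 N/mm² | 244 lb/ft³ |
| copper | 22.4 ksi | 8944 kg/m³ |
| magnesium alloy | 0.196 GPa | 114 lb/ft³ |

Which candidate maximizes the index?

In SI units:
  polycarbonate: σ_y = 61.02 MPa, ρ = 1211 kg/m³
  GFRP laminate: σ_y = 322.0 MPa, ρ = 1990 kg/m³
  alumina ceramic: σ_y = 324.0 MPa, ρ = 3909 kg/m³
  copper: σ_y = 154.4 MPa, ρ = 8944 kg/m³
  magnesium alloy: σ_y = 196.0 MPa, ρ = 1826 kg/m³
  GFRP laminate: M = 162 kN·m/kg
  magnesium alloy: M = 107 kN·m/kg
  alumina ceramic: M = 82.9 kN·m/kg
  polycarbonate: M = 50.4 kN·m/kg
  copper: M = 17.3 kN·m/kg
GFRP laminate ranks first.

GFRP laminate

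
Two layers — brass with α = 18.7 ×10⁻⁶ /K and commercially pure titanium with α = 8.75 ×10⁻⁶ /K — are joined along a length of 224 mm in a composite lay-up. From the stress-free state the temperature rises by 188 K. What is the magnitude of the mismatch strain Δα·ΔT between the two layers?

1.87×10⁻³

Δα = |18.7 − 8.75|×10⁻⁶/K = 9.95×10⁻⁶/K.
Mismatch strain = Δα·ΔT = 9.95×10⁻⁶ × 188.0 = 1.87×10⁻³.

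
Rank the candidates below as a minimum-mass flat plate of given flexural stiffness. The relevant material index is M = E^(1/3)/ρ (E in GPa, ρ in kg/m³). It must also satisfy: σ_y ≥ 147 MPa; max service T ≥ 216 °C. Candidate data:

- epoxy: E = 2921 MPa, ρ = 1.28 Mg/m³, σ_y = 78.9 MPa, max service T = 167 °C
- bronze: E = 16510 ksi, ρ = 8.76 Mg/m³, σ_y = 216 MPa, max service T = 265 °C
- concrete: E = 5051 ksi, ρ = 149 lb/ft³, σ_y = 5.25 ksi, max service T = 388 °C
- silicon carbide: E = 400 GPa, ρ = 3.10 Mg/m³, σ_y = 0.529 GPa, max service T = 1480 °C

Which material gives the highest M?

Screen on constraints: σ_y ≥ 147 MPa; max service T ≥ 216 °C. Survivors: bronze, silicon carbide.
In SI units:
  bronze: E = 113.8 GPa, ρ = 8760 kg/m³
  silicon carbide: E = 400.0 GPa, ρ = 3100 kg/m³
  silicon carbide: M = 2.38×10⁻³
  bronze: M = 0.553×10⁻³
The maximum is for silicon carbide.

silicon carbide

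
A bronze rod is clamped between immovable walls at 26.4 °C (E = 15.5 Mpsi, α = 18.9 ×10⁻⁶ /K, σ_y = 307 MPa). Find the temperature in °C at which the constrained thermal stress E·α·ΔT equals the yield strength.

E = 15.5 Mpsi = 106.9 GPa.
E·α·ΔT = 307.0 MPa ⇒ ΔT = 307.0 / (106.9×10³ × 18.9×10⁻⁶) = 152.0 K.
T = 26.4 + 152.0 = 178.4 °C.

178 °C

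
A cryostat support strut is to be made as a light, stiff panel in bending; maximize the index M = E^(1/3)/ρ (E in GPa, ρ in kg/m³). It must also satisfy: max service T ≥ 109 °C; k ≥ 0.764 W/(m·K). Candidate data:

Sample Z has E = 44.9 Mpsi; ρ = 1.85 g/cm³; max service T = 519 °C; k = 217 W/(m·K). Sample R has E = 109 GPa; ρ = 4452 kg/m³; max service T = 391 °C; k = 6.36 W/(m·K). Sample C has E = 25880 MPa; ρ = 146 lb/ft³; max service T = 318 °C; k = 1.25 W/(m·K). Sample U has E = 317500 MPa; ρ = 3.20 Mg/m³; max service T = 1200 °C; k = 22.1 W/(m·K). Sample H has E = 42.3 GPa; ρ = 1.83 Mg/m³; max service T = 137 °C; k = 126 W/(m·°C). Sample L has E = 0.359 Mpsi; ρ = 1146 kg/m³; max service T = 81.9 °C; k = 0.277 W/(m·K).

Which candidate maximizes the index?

Screen on constraints: max service T ≥ 109 °C; k ≥ 0.764 W/(m·K). Survivors: sample Z, sample R, sample C, sample U, sample H.
Convert each candidate to consistent units, then evaluate M:
  sample Z: E = 309.6 GPa, ρ = 1850 kg/m³
  sample R: E = 109.0 GPa, ρ = 4452 kg/m³
  sample C: E = 25.88 GPa, ρ = 2339 kg/m³
  sample U: E = 317.5 GPa, ρ = 3200 kg/m³
  sample H: E = 42.30 GPa, ρ = 1830 kg/m³
  sample Z: M = 3.66×10⁻³
  sample U: M = 2.13×10⁻³
  sample H: M = 1.90×10⁻³
  sample C: M = 1.26×10⁻³
  sample R: M = 1.07×10⁻³
The maximum is for sample Z.

sample Z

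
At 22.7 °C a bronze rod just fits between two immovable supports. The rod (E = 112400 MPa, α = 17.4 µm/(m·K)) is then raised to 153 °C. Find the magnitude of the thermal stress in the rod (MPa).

255 MPa

E = 112400 MPa = 112.4 GPa.
ΔT = 130.3 K. Constrained thermal stress σ = E·α·ΔT = 112.4×10³ MPa × 17.4×10⁻⁶ × 130.3 = 255 MPa (compressive).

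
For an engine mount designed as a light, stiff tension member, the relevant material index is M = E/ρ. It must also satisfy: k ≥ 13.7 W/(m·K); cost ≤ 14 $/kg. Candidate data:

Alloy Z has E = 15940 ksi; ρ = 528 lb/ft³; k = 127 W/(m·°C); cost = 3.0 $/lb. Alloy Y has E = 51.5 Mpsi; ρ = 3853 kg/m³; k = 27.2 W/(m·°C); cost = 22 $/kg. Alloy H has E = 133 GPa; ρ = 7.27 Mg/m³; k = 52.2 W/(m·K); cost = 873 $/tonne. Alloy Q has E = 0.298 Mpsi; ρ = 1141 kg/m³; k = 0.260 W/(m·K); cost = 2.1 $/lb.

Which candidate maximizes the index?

alloy H

Screen on constraints: k ≥ 13.7 W/(m·K); cost ≤ 14 $/kg. Survivors: alloy Z, alloy H.
After converting to SI:
  alloy Z: E = 109.9 GPa, ρ = 8458 kg/m³
  alloy H: E = 133.0 GPa, ρ = 7270 kg/m³
  alloy H: M = 18.3 MN·m/kg
  alloy Z: M = 13.0 MN·m/kg
The maximum is for alloy H.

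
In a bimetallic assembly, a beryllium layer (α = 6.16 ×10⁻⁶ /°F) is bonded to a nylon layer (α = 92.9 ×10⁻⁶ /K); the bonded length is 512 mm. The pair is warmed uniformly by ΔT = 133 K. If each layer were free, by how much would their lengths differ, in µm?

beryllium: α = 6.16×10⁻⁶/°F × 9/5 = 11.1×10⁻⁶/K.
Δα = |11.1 − 92.9|×10⁻⁶/K = 81.8×10⁻⁶/K.
ΔL_mismatch = Δα·L·ΔT = 81.8×10⁻⁶ × 512.0 mm × 133.0 K = 5570 µm.

5570 µm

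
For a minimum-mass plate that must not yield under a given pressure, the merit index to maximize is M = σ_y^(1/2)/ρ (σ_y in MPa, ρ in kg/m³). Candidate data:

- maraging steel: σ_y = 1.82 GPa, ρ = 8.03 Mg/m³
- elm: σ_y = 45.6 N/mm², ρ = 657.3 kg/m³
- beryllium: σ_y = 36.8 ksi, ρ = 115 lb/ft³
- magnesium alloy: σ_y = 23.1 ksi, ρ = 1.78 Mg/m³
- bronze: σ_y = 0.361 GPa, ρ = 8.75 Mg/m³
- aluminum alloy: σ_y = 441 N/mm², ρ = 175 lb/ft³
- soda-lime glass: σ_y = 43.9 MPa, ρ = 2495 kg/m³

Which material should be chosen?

In SI units:
  maraging steel: σ_y = 1820 MPa, ρ = 8030 kg/m³
  elm: σ_y = 45.60 MPa, ρ = 657.3 kg/m³
  beryllium: σ_y = 253.7 MPa, ρ = 1842 kg/m³
  magnesium alloy: σ_y = 159.3 MPa, ρ = 1780 kg/m³
  bronze: σ_y = 361.0 MPa, ρ = 8750 kg/m³
  aluminum alloy: σ_y = 441.0 MPa, ρ = 2803 kg/m³
  soda-lime glass: σ_y = 43.90 MPa, ρ = 2495 kg/m³
  elm: M = 10.3×10⁻³
  beryllium: M = 8.65×10⁻³
  aluminum alloy: M = 7.49×10⁻³
  magnesium alloy: M = 7.09×10⁻³
  maraging steel: M = 5.31×10⁻³
  soda-lime glass: M = 2.66×10⁻³
  bronze: M = 2.17×10⁻³
Highest index: elm.

elm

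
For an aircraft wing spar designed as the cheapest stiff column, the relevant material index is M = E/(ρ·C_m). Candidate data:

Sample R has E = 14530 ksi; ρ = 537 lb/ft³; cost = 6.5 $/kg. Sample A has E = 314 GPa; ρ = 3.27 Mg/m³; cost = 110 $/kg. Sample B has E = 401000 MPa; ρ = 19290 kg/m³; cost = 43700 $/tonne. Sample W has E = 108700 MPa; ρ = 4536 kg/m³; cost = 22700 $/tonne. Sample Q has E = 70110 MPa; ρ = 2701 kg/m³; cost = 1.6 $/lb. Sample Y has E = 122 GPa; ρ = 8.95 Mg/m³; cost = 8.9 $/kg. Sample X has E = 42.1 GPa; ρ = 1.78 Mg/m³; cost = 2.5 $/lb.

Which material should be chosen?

sample Q

Normalizing units and computing the index:
  sample R: E = 100.2 GPa, ρ = 8602 kg/m³, cost = 6.500 $/kg
  sample A: E = 314.0 GPa, ρ = 3270 kg/m³, cost = 110.0 $/kg
  sample B: E = 401.0 GPa, ρ = 19290 kg/m³, cost = 43.70 $/kg
  sample W: E = 108.7 GPa, ρ = 4536 kg/m³, cost = 22.70 $/kg
  sample Q: E = 70.11 GPa, ρ = 2701 kg/m³, cost = 3.527 $/kg
  sample Y: E = 122.0 GPa, ρ = 8950 kg/m³, cost = 8.900 $/kg
  sample X: E = 42.10 GPa, ρ = 1780 kg/m³, cost = 5.511 $/kg
  sample Q: M = 7.36 MN·m per $
  sample X: M = 4.29 MN·m per $
  sample R: M = 1.79 MN·m per $
  sample Y: M = 1.53 MN·m per $
  sample W: M = 1.06 MN·m per $
  sample A: M = 0.873 MN·m per $
  sample B: M = 0.476 MN·m per $
The maximum is for sample Q.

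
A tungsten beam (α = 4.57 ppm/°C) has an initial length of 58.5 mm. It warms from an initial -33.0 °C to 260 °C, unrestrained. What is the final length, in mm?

ΔT = 260 − (-33.0) = 293.0 K.
ΔL = α·L₀·ΔT = 4.57×10⁻⁶ × 58.5 mm × 293.0 K = 0.0783 mm.
L = L₀ + ΔL = 58.5 + 0.0783 = 58.578 mm.

58.578 mm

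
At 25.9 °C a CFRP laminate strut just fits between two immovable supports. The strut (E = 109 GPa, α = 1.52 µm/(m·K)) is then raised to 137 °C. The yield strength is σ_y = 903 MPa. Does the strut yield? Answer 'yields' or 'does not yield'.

does not yield

ΔT = 111.1 K. Constrained thermal stress σ = E·α·ΔT = 109.0×10³ MPa × 1.52×10⁻⁶ × 111.1 = 18.4 MPa (compressive).
Compare to σ_y = 903 MPa: σ < σ_y, so it does not yield.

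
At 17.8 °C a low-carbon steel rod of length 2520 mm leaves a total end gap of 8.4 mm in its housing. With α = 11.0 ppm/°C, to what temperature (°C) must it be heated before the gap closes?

321 °C

α·L₀·ΔT = 8.4 mm ⇒ ΔT = 8.4 / (11.0×10⁻⁶ × 2520.0) = 303.0 K.
T = 17.8 + 303.0 = 320.8 °C.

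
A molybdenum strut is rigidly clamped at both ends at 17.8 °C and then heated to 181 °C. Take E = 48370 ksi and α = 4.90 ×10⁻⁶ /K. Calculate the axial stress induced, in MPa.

267 MPa

E = 48370 ksi = 333.5 GPa.
ΔT = 163.2 K. Constrained thermal stress σ = E·α·ΔT = 333.5×10³ MPa × 4.90×10⁻⁶ × 163.2 = 267 MPa (compressive).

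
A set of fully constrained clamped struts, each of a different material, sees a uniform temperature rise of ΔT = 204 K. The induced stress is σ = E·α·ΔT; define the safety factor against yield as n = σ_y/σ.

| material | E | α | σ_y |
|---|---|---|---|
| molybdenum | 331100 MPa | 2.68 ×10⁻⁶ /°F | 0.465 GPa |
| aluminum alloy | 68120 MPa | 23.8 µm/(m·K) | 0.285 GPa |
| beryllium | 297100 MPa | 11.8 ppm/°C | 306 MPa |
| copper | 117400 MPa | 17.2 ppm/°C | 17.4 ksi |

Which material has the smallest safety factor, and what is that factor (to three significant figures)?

Per material, after unit conversion:
  molybdenum: E = 331.1, α = 4.82, σ_y = 465.0 → σ = 326 MPa, n = 1.43
  aluminum alloy: E = 68.12, α = 23.8, σ_y = 285.0 → σ = 331 MPa, n = 0.862
  beryllium: E = 297.1, α = 11.8, σ_y = 306.0 → σ = 715 MPa, n = 0.428
  copper: E = 117.4, α = 17.2, σ_y = 120.0 → σ = 412 MPa, n = 0.291
Smallest n: copper with n = 0.291.

copper, n = 0.291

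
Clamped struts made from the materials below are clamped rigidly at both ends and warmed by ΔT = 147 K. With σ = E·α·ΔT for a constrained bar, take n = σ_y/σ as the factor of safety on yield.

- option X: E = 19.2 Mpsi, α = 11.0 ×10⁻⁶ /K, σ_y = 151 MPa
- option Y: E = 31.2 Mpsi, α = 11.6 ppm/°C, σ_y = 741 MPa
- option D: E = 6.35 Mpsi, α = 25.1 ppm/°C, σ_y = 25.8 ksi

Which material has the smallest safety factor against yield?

Converting E to GPa, α to ×10⁻⁶/K, σ_y to MPa, then σ and n for each:
  option X: E = 132.4, α = 11.0, σ_y = 151.0 → σ = 214 MPa, n = 0.705
  option Y: E = 215.1, α = 11.6, σ_y = 741.0 → σ = 367 MPa, n = 2.02
  option D: E = 43.78, α = 25.1, σ_y = 177.9 → σ = 162 MPa, n = 1.10
The minimum is option X at n = 0.705.

option X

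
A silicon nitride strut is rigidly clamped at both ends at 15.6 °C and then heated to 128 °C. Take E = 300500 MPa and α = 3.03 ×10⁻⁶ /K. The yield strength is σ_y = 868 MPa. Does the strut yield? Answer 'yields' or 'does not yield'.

E = 300500 MPa = 300.5 GPa.
ΔT = 112.4 K. Constrained thermal stress σ = E·α·ΔT = 300.5×10³ MPa × 3.03×10⁻⁶ × 112.4 = 102 MPa (compressive).
Compare to σ_y = 868 MPa: σ < σ_y, so it does not yield.

does not yield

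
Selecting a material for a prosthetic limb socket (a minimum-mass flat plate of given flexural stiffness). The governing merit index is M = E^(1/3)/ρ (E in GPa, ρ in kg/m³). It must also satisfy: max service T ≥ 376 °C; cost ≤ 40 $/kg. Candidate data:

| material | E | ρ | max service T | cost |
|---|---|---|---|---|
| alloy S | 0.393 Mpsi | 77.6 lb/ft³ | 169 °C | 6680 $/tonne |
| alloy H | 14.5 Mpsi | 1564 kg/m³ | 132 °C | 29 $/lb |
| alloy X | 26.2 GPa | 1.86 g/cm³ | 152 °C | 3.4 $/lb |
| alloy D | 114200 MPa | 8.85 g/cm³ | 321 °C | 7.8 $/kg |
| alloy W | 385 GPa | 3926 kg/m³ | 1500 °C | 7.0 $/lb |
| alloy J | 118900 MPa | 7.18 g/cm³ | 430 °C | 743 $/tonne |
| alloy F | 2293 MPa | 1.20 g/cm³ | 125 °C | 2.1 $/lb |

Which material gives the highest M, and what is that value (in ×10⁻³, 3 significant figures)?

alloy W, M = 1.85×10⁻³

Screen on constraints: max service T ≥ 376 °C; cost ≤ 40 $/kg. Survivors: alloy W, alloy J.
Normalizing units and computing the index:
  alloy W: E = 385.0 GPa, ρ = 3926 kg/m³
  alloy J: E = 118.9 GPa, ρ = 7180 kg/m³
  alloy W: M = 1.85×10⁻³
  alloy J: M = 0.685×10⁻³
Alloy W ranks first.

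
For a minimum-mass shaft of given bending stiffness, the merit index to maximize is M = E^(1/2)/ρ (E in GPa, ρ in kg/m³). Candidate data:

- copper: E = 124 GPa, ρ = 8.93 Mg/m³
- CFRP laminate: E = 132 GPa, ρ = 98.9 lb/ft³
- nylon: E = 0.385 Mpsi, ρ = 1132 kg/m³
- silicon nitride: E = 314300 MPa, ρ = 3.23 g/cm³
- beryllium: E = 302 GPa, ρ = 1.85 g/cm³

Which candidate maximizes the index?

beryllium

Convert each candidate to consistent units, then evaluate M:
  copper: E = 124.0 GPa, ρ = 8930 kg/m³
  CFRP laminate: E = 132.0 GPa, ρ = 1584 kg/m³
  nylon: E = 2.654 GPa, ρ = 1132 kg/m³
  silicon nitride: E = 314.3 GPa, ρ = 3230 kg/m³
  beryllium: E = 302.0 GPa, ρ = 1850 kg/m³
  beryllium: M = 9.39×10⁻³
  CFRP laminate: M = 7.25×10⁻³
  silicon nitride: M = 5.49×10⁻³
  nylon: M = 1.44×10⁻³
  copper: M = 1.25×10⁻³
The maximum is for beryllium.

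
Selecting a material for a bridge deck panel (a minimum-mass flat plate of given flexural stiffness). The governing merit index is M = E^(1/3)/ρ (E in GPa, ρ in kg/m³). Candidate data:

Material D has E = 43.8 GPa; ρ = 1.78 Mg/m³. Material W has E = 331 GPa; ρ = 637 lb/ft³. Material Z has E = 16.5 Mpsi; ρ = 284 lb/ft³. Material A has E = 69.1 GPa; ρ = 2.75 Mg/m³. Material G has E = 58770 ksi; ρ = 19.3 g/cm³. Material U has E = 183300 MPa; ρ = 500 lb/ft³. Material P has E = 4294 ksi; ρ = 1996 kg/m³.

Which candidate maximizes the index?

Normalizing units and computing the index:
  material D: E = 43.80 GPa, ρ = 1780 kg/m³
  material W: E = 331.0 GPa, ρ = 10200 kg/m³
  material Z: E = 113.8 GPa, ρ = 4549 kg/m³
  material A: E = 69.10 GPa, ρ = 2750 kg/m³
  material G: E = 405.2 GPa, ρ = 19300 kg/m³
  material U: E = 183.3 GPa, ρ = 8009 kg/m³
  material P: E = 29.61 GPa, ρ = 1996 kg/m³
  material D: M = 1.98×10⁻³
  material P: M = 1.55×10⁻³
  material A: M = 1.49×10⁻³
  material Z: M = 1.07×10⁻³
  material U: M = 0.709×10⁻³
  material W: M = 0.678×10⁻³
  material G: M = 0.383×10⁻³
Material D ranks first.

material D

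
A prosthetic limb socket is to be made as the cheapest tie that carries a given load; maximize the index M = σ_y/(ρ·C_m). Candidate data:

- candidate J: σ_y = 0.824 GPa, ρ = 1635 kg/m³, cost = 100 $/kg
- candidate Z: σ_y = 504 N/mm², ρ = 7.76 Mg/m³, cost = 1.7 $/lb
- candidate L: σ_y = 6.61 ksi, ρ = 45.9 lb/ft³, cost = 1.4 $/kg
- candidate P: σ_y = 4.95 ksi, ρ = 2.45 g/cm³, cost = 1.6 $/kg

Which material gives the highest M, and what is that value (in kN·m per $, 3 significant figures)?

candidate L, M = 44.3 kN·m per $

After converting to SI:
  candidate J: σ_y = 824.0 MPa, ρ = 1635 kg/m³, cost = 100.0 $/kg
  candidate Z: σ_y = 504.0 MPa, ρ = 7760 kg/m³, cost = 3.748 $/kg
  candidate L: σ_y = 45.57 MPa, ρ = 735.2 kg/m³, cost = 1.400 $/kg
  candidate P: σ_y = 34.13 MPa, ρ = 2450 kg/m³, cost = 1.600 $/kg
  candidate L: M = 44.3 kN·m per $
  candidate Z: M = 17.3 kN·m per $
  candidate P: M = 8.71 kN·m per $
  candidate J: M = 5.04 kN·m per $
Candidate L has the largest M.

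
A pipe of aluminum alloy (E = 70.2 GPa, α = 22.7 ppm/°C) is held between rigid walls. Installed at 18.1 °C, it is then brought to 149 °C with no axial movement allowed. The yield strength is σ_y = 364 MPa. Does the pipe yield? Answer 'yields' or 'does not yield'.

ΔT = 130.9 K. Constrained thermal stress σ = E·α·ΔT = 70.20×10³ MPa × 22.7×10⁻⁶ × 130.9 = 209 MPa (compressive).
Compare to σ_y = 364 MPa: σ < σ_y, so it does not yield.

does not yield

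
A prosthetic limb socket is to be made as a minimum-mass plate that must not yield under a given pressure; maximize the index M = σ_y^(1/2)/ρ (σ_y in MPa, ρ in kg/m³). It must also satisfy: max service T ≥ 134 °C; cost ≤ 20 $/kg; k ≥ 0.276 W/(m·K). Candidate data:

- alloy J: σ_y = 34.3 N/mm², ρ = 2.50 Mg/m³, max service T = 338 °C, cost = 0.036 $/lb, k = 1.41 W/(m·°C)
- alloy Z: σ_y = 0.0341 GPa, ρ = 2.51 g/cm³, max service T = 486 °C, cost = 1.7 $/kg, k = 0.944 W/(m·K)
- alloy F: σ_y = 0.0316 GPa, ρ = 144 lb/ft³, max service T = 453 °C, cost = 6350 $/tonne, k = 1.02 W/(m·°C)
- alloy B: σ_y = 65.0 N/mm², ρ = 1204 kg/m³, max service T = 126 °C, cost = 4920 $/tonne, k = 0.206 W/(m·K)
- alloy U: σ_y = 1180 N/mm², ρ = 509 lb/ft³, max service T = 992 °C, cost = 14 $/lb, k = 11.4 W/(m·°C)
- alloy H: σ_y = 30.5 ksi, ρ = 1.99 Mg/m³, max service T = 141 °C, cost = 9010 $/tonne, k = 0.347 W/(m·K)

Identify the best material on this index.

Screen on constraints: max service T ≥ 134 °C; cost ≤ 20 $/kg; k ≥ 0.276 W/(m·K). Survivors: alloy J, alloy Z, alloy F, alloy H.
Putting every candidate on a common basis:
  alloy J: σ_y = 34.30 MPa, ρ = 2500 kg/m³
  alloy Z: σ_y = 34.10 MPa, ρ = 2510 kg/m³
  alloy F: σ_y = 31.60 MPa, ρ = 2307 kg/m³
  alloy H: σ_y = 210.3 MPa, ρ = 1990 kg/m³
  alloy H: M = 7.29×10⁻³
  alloy F: M = 2.44×10⁻³
  alloy J: M = 2.34×10⁻³
  alloy Z: M = 2.33×10⁻³
Alloy H has the largest M.

alloy H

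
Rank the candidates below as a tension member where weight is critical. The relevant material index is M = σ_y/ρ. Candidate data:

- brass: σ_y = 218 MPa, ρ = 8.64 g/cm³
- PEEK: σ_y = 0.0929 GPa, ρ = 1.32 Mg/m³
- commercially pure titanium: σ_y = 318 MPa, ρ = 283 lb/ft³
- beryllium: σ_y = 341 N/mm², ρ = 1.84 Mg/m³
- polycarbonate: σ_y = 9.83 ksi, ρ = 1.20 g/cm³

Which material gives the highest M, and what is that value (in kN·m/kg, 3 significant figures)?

beryllium, M = 185 kN·m/kg

In SI units:
  brass: σ_y = 218.0 MPa, ρ = 8640 kg/m³
  PEEK: σ_y = 92.90 MPa, ρ = 1320 kg/m³
  commercially pure titanium: σ_y = 318.0 MPa, ρ = 4533 kg/m³
  beryllium: σ_y = 341.0 MPa, ρ = 1840 kg/m³
  polycarbonate: σ_y = 67.78 MPa, ρ = 1200 kg/m³
  beryllium: M = 185 kN·m/kg
  PEEK: M = 70.4 kN·m/kg
  commercially pure titanium: M = 70.1 kN·m/kg
  polycarbonate: M = 56.5 kN·m/kg
  brass: M = 25.2 kN·m/kg
The maximum is for beryllium.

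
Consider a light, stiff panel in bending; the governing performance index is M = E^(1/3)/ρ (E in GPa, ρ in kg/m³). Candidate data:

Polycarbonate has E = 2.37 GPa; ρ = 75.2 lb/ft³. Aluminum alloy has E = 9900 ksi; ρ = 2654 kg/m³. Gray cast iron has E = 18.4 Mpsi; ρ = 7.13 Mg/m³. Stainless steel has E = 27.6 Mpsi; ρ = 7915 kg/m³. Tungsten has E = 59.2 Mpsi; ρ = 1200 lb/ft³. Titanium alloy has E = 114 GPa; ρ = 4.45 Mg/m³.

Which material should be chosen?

Normalizing units and computing the index:
  polycarbonate: E = 2.370 GPa, ρ = 1205 kg/m³
  aluminum alloy: E = 68.26 GPa, ρ = 2654 kg/m³
  gray cast iron: E = 126.9 GPa, ρ = 7130 kg/m³
  stainless steel: E = 190.3 GPa, ρ = 7915 kg/m³
  tungsten: E = 408.2 GPa, ρ = 19220 kg/m³
  titanium alloy: E = 114.0 GPa, ρ = 4450 kg/m³
  aluminum alloy: M = 1.54×10⁻³
  polycarbonate: M = 1.11×10⁻³
  titanium alloy: M = 1.09×10⁻³
  stainless steel: M = 0.727×10⁻³
  gray cast iron: M = 0.705×10⁻³
  tungsten: M = 0.386×10⁻³
Aluminum alloy has the largest M.

aluminum alloy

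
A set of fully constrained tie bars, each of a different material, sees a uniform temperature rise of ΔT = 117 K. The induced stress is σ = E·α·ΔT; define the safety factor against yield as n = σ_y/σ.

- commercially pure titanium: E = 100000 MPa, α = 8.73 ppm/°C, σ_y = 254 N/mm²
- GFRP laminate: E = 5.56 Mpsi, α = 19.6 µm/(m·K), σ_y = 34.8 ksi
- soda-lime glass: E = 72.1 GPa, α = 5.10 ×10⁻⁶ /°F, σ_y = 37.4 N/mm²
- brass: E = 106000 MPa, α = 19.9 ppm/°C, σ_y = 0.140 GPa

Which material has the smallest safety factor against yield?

soda-lime glass

Per material, after unit conversion:
  commercially pure titanium: E = 100.0, α = 8.73, σ_y = 254.0 → σ = 102 MPa, n = 2.49
  GFRP laminate: E = 38.33, α = 19.6, σ_y = 239.9 → σ = 87.9 MPa, n = 2.73
  soda-lime glass: E = 72.10, α = 9.18, σ_y = 37.40 → σ = 77.4 MPa, n = 0.483
  brass: E = 106.0, α = 19.9, σ_y = 140.0 → σ = 247 MPa, n = 0.567
Soda-lime glass has the lowest safety factor, n = 0.483.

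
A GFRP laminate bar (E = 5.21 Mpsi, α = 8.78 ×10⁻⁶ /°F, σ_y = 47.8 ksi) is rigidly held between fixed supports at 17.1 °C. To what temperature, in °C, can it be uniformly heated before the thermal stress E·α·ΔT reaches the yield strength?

598 °C

E = 5.21 Mpsi = 35.92 GPa.
α = 8.78×10⁻⁶/°F × 9/5 = 15.8×10⁻⁶/K.
σ_y = 47.8 ksi = 329.6 MPa.
E·α·ΔT = 329.6 MPa ⇒ ΔT = 329.6 / (35.92×10³ × 15.8×10⁻⁶) = 580.5 K.
T = 17.1 + 580.5 = 597.6 °C.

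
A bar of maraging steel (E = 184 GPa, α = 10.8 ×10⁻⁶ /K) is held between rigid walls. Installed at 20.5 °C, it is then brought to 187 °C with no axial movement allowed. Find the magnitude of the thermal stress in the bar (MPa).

331 MPa

ΔT = 166.5 K. Constrained thermal stress σ = E·α·ΔT = 184.0×10³ MPa × 10.8×10⁻⁶ × 166.5 = 331 MPa (compressive).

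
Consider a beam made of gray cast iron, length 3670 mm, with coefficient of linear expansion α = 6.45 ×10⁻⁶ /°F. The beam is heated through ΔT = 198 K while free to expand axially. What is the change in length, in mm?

8.44 mm

Convert α: 6.45×10⁻⁶/°F × (9/5) = 11.6×10⁻⁶/K.
ΔL = α·L₀·ΔT = 11.6×10⁻⁶ × 3670 mm × 198.0 K = 8.44 mm.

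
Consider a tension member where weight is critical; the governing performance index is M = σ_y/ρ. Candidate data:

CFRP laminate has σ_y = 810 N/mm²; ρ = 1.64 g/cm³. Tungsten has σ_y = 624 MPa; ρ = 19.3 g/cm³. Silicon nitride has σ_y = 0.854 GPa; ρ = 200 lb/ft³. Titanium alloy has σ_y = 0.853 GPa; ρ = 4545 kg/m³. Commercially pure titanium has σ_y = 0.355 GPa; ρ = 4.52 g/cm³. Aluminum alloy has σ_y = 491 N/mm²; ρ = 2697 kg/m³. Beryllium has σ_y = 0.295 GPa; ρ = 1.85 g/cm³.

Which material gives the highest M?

CFRP laminate

Normalizing units and computing the index:
  CFRP laminate: σ_y = 810.0 MPa, ρ = 1640 kg/m³
  tungsten: σ_y = 624.0 MPa, ρ = 19300 kg/m³
  silicon nitride: σ_y = 854.0 MPa, ρ = 3204 kg/m³
  titanium alloy: σ_y = 853.0 MPa, ρ = 4545 kg/m³
  commercially pure titanium: σ_y = 355.0 MPa, ρ = 4520 kg/m³
  aluminum alloy: σ_y = 491.0 MPa, ρ = 2697 kg/m³
  beryllium: σ_y = 295.0 MPa, ρ = 1850 kg/m³
  CFRP laminate: M = 494 kN·m/kg
  silicon nitride: M = 267 kN·m/kg
  titanium alloy: M = 188 kN·m/kg
  aluminum alloy: M = 182 kN·m/kg
  beryllium: M = 159 kN·m/kg
  commercially pure titanium: M = 78.5 kN·m/kg
  tungsten: M = 32.3 kN·m/kg
Highest index: CFRP laminate.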